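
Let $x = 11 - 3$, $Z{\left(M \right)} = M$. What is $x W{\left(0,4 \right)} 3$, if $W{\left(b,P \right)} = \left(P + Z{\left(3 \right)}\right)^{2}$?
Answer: $1176$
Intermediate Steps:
$x = 8$
$W{\left(b,P \right)} = \left(3 + P\right)^{2}$ ($W{\left(b,P \right)} = \left(P + 3\right)^{2} = \left(3 + P\right)^{2}$)
$x W{\left(0,4 \right)} 3 = 8 \left(3 + 4\right)^{2} \cdot 3 = 8 \cdot 7^{2} \cdot 3 = 8 \cdot 49 \cdot 3 = 392 \cdot 3 = 1176$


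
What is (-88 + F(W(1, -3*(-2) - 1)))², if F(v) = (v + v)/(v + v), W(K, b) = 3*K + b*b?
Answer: 7569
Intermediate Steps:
W(K, b) = b² + 3*K (W(K, b) = 3*K + b² = b² + 3*K)
F(v) = 1 (F(v) = (2*v)/((2*v)) = (2*v)*(1/(2*v)) = 1)
(-88 + F(W(1, -3*(-2) - 1)))² = (-88 + 1)² = (-87)² = 7569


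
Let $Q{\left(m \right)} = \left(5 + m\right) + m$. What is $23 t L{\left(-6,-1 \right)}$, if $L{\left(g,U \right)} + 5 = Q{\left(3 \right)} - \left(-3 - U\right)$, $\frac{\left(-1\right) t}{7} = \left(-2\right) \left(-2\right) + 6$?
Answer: $-12880$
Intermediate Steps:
$Q{\left(m \right)} = 5 + 2 m$
$t = -70$ ($t = - 7 \left(\left(-2\right) \left(-2\right) + 6\right) = - 7 \left(4 + 6\right) = \left(-7\right) 10 = -70$)
$L{\left(g,U \right)} = 9 + U$ ($L{\left(g,U \right)} = -5 + \left(\left(5 + 2 \cdot 3\right) - \left(-3 - U\right)\right) = -5 + \left(\left(5 + 6\right) + \left(3 + U\right)\right) = -5 + \left(11 + \left(3 + U\right)\right) = -5 + \left(14 + U\right) = 9 + U$)
$23 t L{\left(-6,-1 \right)} = 23 \left(-70\right) \left(9 - 1\right) = \left(-1610\right) 8 = -12880$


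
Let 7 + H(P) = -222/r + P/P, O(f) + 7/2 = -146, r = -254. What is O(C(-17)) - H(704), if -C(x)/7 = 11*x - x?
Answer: -36671/254 ≈ -144.37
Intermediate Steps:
C(x) = -70*x (C(x) = -7*(11*x - x) = -70*x)
O(f) = -299/2 (O(f) = -7/2 - 146 = -299/2)
H(P) = -651/127 (H(P) = -7 + (-222/(-254) + P/P) = -7 + (-222*(-1/254) + 1) = -7 + (111/127 + 1) = -7 + 238/127 = -651/127)
O(C(-17)) - H(704) = -299/2 - 1*(-651/127) = -299/2 + 651/127 = -36671/254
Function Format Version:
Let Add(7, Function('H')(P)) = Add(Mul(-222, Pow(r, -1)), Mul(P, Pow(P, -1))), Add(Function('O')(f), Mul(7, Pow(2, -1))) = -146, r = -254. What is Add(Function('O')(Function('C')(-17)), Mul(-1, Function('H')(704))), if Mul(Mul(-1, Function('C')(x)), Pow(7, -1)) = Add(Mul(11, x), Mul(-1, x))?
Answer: Rational(-36671, 254) ≈ -144.37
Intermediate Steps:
Function('C')(x) = Mul(-70, x) (Function('C')(x) = Mul(-7, Add(Mul(11, x), Mul(-1, x))) = Mul(-7, Mul(10, x)) = Mul(-70, x))
Function('O')(f) = Rational(-299, 2) (Function('O')(f) = Add(Rational(-7, 2), -146) = Rational(-299, 2))
Function('H')(P) = Rational(-651, 127) (Function('H')(P) = Add(-7, Add(Mul(-222, Pow(-254, -1)), Mul(P, Pow(P, -1)))) = Add(-7, Add(Mul(-222, Rational(-1, 254)), 1)) = Add(-7, Add(Rational(111, 127), 1)) = Add(-7, Rational(238, 127)) = Rational(-651, 127))
Add(Function('O')(Function('C')(-17)), Mul(-1, Function('H')(704))) = Add(Rational(-299, 2), Mul(-1, Rational(-651, 127))) = Add(Rational(-299, 2), Rational(651, 127)) = Rational(-36671, 254)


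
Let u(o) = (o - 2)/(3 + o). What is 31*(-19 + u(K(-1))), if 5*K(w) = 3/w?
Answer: -7471/12 ≈ -622.58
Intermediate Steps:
K(w) = 3/(5*w) (K(w) = (3/w)/5 = 3/(5*w))
u(o) = (-2 + o)/(3 + o)
31*(-19 + u(K(-1))) = 31*(-19 + (-2 + (⅗)/(-1))/(3 + (⅗)/(-1))) = 31*(-19 + (-2 + (⅗)*(-1))/(3 + (⅗)*(-1))) = 31*(-19 + (-2 - ⅗)/(3 - ⅗)) = 31*(-19 - 13/5/(12/5)) = 31*(-19 + (5/12)*(-13/5)) = 31*(-19 - 13/12) = 31*(-241/12) = -7471/12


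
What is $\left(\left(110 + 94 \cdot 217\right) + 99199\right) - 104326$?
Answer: $15381$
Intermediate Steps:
$\left(\left(110 + 94 \cdot 217\right) + 99199\right) - 104326 = \left(\left(110 + 20398\right) + 99199\right) - 104326 = \left(20508 + 99199\right) - 104326 = 119707 - 104326 = 15381$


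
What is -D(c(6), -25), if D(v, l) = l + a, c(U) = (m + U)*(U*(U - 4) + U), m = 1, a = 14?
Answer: 11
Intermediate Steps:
c(U) = (1 + U)*(U + U*(-4 + U)) (c(U) = (1 + U)*(U*(U - 4) + U) = (1 + U)*(U*(-4 + U) + U) = (1 + U)*(U + U*(-4 + U)))
D(v, l) = 14 + l (D(v, l) = l + 14 = 14 + l)
-D(c(6), -25) = -(14 - 25) = -1*(-11) = 11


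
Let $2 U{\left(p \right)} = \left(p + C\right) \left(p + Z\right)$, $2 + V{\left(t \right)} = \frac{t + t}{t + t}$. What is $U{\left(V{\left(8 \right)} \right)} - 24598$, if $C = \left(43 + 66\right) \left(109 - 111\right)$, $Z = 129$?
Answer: $-38614$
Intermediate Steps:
$V{\left(t \right)} = -1$ ($V{\left(t \right)} = -2 + \frac{t + t}{t + t} = -2 + \frac{2 t}{2 t} = -2 + 2 t \frac{1}{2 t} = -2 + 1 = -1$)
$C = -218$ ($C = 109 \left(-2\right) = -218$)
$U{\left(p \right)} = \frac{\left(-218 + p\right) \left(129 + p\right)}{2}$ ($U{\left(p \right)} = \frac{\left(p - 218\right) \left(p + 129\right)}{2} = \frac{\left(-218 + p\right) \left(129 + p\right)}{2}$)
$U{\left(V{\left(8 \right)} \right)} - 24598 = \left(-14061 + \frac{\left(-1\right)^{2}}{2} - - \frac{89}{2}\right) - 24598 = \left(-14061 + \frac{1}{2} \cdot 1 + \frac{89}{2}\right) - 24598 = \left(-14061 + \frac{1}{2} + \frac{89}{2}\right) - 24598 = -14016 - 24598 = -38614$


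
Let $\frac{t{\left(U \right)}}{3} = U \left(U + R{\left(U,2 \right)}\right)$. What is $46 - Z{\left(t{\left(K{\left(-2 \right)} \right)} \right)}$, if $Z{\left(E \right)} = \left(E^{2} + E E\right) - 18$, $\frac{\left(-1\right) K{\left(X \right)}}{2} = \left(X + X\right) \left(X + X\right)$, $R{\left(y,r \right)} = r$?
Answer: $-16588736$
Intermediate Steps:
$K{\left(X \right)} = - 8 X^{2}$ ($K{\left(X \right)} = - 2 \left(X + X\right) \left(X + X\right) = - 2 \cdot 2 X 2 X = - 2 \cdot 4 X^{2} = - 8 X^{2}$)
$t{\left(U \right)} = 3 U \left(2 + U\right)$ ($t{\left(U \right)} = 3 U \left(U + 2\right) = 3 U \left(2 + U\right)$)
$Z{\left(E \right)} = -18 + 2 E^{2}$ ($Z{\left(E \right)} = \left(E^{2} + E^{2}\right) - 18 = 2 E^{2} - 18 = -18 + 2 E^{2}$)
$46 - Z{\left(t{\left(K{\left(-2 \right)} \right)} \right)} = 46 - \left(-18 + 2 \left(3 \left(- 8 \left(-2\right)^{2}\right) \left(2 - 8 \left(-2\right)^{2}\right)\right)^{2}\right) = 46 - \left(-18 + 2 \left(3 \left(\left(-8\right) 4\right) \left(2 - 32\right)\right)^{2}\right) = 46 - \left(-18 + 2 \left(3 \left(-32\right) \left(2 - 32\right)\right)^{2}\right) = 46 - \left(-18 + 2 \left(3 \left(-32\right) \left(-30\right)\right)^{2}\right) = 46 - \left(-18 + 2 \cdot 2880^{2}\right) = 46 - \left(-18 + 2 \cdot 8294400\right) = 46 - \left(-18 + 16588800\right) = 46 - 16588782 = -16588736$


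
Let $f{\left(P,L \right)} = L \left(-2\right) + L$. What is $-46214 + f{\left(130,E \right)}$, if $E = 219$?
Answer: $-46433$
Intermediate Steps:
$f{\left(P,L \right)} = - L$ ($f{\left(P,L \right)} = - 2 L + L = - L$)
$-46214 + f{\left(130,E \right)} = -46214 - 219 = -46433$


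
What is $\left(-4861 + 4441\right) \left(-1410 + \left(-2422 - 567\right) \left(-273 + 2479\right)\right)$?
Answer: $2769960480$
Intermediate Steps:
$\left(-4861 + 4441\right) \left(-1410 + \left(-2422 - 567\right) \left(-273 + 2479\right)\right) = - 420 \left(-1410 - 6593734\right) = \left(-420\right) \left(-6595144\right) = 2769960480$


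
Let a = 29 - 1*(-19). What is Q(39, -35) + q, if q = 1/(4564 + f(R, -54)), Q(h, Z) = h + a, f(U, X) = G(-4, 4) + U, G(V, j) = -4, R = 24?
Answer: 398809/4584 ≈ 87.000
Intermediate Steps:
f(U, X) = -4 + U
a = 48 (a = 29 + 19 = 48)
Q(h, Z) = 48 + h (Q(h, Z) = h + 48 = 48 + h)
q = 1/4584 (q = 1/(4564 + (-4 + 24)) = 1/(4564 + 20) = 1/4584 ≈ 0.00021815)
Q(39, -35) + q = (48 + 39) + 1/4584 = 87 + 1/4584 = 398809/4584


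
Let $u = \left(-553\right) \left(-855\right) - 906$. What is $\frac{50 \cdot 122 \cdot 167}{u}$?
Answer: $\frac{1018700}{471909} \approx 2.1587$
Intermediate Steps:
$u = 471909$ ($u = 472815 - 906 = 471909$)
$\frac{50 \cdot 122 \cdot 167}{u} = \frac{50 \cdot 122 \cdot 167}{471909} = 6100 \cdot 167 \cdot \frac{1}{471909} = 1018700 \cdot \frac{1}{471909} = \frac{1018700}{471909}$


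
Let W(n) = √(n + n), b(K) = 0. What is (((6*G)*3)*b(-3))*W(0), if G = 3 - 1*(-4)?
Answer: 0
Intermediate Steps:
G = 7 (G = 3 + 4 = 7)
W(n) = √2*√n (W(n) = √(2*n) = √2*√n)
(((6*G)*3)*b(-3))*W(0) = (((6*7)*3)*0)*(√2*√0) = ((42*3)*0)*(√2*0) = (126*0)*0 = 0*0 = 0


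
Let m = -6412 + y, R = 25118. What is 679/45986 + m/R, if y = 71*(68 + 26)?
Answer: 14551727/577538174 ≈ 0.025196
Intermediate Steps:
y = 6674 (y = 71*94 = 6674)
m = 262 (m = -6412 + 6674 = 262)
679/45986 + m/R = 679/45986 + 262/25118 = 679*(1/45986) + 262*(1/25118) = 679/45986 + 131/12559 = 14551727/577538174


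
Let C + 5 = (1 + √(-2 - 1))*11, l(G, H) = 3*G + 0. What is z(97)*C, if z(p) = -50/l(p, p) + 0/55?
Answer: -100/97 - 550*I*√3/291 ≈ -1.0309 - 3.2736*I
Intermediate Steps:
l(G, H) = 3*G
C = 6 + 11*I*√3 (C = -5 + (1 + √(-2 - 1))*11 = -5 + (1 + √(-3))*11 = -5 + (1 + I*√3)*11 = -5 + (11 + 11*I*√3) = 6 + 11*I*√3 ≈ 6.0 + 19.053*I)
z(p) = -50/(3*p) (z(p) = -50*1/(3*p) + 0/55 = -50/(3*p) + 0*(1/55) = -50/(3*p) + 0 = -50/(3*p))
z(97)*C = (-50/3/97)*(6 + 11*I*√3) = (-50/3*1/97)*(6 + 11*I*√3) = -50*(6 + 11*I*√3)/291 = -100/97 - 550*I*√3/291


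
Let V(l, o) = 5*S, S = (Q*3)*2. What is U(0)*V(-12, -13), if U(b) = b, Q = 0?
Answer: 0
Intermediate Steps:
S = 0 (S = (0*3)*2 = 0*2 = 0)
V(l, o) = 0 (V(l, o) = 5*0 = 0)
U(0)*V(-12, -13) = 0*0 = 0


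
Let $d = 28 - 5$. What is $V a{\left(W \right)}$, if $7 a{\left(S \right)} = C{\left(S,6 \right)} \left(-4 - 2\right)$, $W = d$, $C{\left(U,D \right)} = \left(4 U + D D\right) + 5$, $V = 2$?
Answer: $-228$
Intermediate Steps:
$C{\left(U,D \right)} = 5 + D^{2} + 4 U$ ($C{\left(U,D \right)} = \left(4 U + D^{2}\right) + 5 = \left(D^{2} + 4 U\right) + 5 = 5 + D^{2} + 4 U$)
$d = 23$
$W = 23$
$a{\left(S \right)} = - \frac{246}{7} - \frac{24 S}{7}$ ($a{\left(S \right)} = \frac{\left(5 + 6^{2} + 4 S\right) \left(-4 - 2\right)}{7} = \frac{\left(5 + 36 + 4 S\right) \left(-6\right)}{7} = \frac{\left(41 + 4 S\right) \left(-6\right)}{7} = \frac{-246 - 24 S}{7} = - \frac{246}{7} - \frac{24 S}{7}$)
$V a{\left(W \right)} = 2 \left(- \frac{246}{7} - \frac{552}{7}\right) = 2 \left(-114\right) = -228$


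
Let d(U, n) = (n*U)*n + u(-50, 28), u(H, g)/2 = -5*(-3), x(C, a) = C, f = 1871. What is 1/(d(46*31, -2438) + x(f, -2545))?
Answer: 1/8475923445 ≈ 1.1798e-10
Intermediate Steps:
u(H, g) = 30 (u(H, g) = 2*(-5*(-3)) = 2*15 = 30)
d(U, n) = 30 + U*n² (d(U, n) = (n*U)*n + 30 = (U*n)*n + 30 = U*n² + 30 = 30 + U*n²)
1/(d(46*31, -2438) + x(f, -2545)) = 1/((30 + (46*31)*(-2438)²) + 1871) = 1/((30 + 1426*5943844) + 1871) = 1/((30 + 8475921544) + 1871) = 1/(8475921574 + 1871) = 1/8475923445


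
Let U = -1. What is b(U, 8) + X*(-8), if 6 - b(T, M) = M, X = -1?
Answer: 6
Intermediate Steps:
b(T, M) = 6 - M
b(U, 8) + X*(-8) = (6 - 1*8) - 1*(-8) = (6 - 8) + 8 = -2 + 8 = 6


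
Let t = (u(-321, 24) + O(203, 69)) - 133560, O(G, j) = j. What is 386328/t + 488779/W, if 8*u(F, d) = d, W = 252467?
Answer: -1345372501/1404221454 ≈ -0.95809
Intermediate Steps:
u(F, d) = d/8
t = -133488 (t = ((1/8)*24 + 69) - 133560 = (3 + 69) - 133560 = 72 - 133560 = -133488)
386328/t + 488779/W = 386328/(-133488) + 488779/252467 = 386328*(-1/133488) + 488779*(1/252467) = -16097/5562 + 488779/252467 = -1345372501/1404221454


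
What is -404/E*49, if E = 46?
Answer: -9898/23 ≈ -430.35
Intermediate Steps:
-404/E*49 = -404/46*49 = -404*1/46*49 = -202/23*49 = -9898/23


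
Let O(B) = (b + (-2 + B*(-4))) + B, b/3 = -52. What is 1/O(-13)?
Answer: -1/119 ≈ -0.0084034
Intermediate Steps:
b = -156 (b = 3*(-52) = -156)
O(B) = -158 - 3*B (O(B) = (-156 + (-2 + B*(-4))) + B = (-156 + (-2 - 4*B)) + B = (-158 - 4*B) + B = -158 - 3*B)
1/O(-13) = 1/(-158 - 3*(-13)) = 1/(-158 + 39) = 1/(-119) = -1/119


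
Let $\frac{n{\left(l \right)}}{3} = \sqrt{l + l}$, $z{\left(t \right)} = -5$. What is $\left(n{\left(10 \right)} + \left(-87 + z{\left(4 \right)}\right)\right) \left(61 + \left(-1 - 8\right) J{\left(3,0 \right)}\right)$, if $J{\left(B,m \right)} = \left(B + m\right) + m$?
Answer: $-3128 + 204 \sqrt{5} \approx -2671.8$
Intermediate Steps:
$J{\left(B,m \right)} = B + 2 m$
$n{\left(l \right)} = 3 \sqrt{2} \sqrt{l}$ ($n{\left(l \right)} = 3 \sqrt{l + l} = 3 \sqrt{2 l} = 3 \sqrt{2} \sqrt{l}$)
$\left(n{\left(10 \right)} + \left(-87 + z{\left(4 \right)}\right)\right) \left(61 + \left(-1 - 8\right) J{\left(3,0 \right)}\right) = \left(3 \sqrt{2} \sqrt{10} - 92\right) \left(61 + \left(-1 - 8\right) \left(3 + 2 \cdot 0\right)\right) = \left(6 \sqrt{5} - 92\right) \left(61 - 9 \left(3 + 0\right)\right) = \left(-92 + 6 \sqrt{5}\right) \left(61 - 27\right) = \left(-92 + 6 \sqrt{5}\right) 34 = -3128 + 204 \sqrt{5}$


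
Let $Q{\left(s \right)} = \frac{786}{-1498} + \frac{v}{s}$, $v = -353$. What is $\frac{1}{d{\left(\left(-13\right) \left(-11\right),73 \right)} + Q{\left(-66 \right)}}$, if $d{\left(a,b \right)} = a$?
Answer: $\frac{49434}{7307521} \approx 0.0067648$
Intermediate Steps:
$Q{\left(s \right)} = - \frac{393}{749} - \frac{353}{s}$ ($Q{\left(s \right)} = \frac{786}{-1498} - \frac{353}{s} = 786 \left(- \frac{1}{1498}\right) - \frac{353}{s} = - \frac{393}{749} - \frac{353}{s}$)
$\frac{1}{d{\left(\left(-13\right) \left(-11\right),73 \right)} + Q{\left(-66 \right)}} = \frac{1}{\left(-13\right) \left(-11\right) - \left(\frac{393}{749} + \frac{353}{-66}\right)} = \frac{1}{143 - - \frac{238459}{49434}} = \frac{1}{143 + \left(- \frac{393}{749} + \frac{353}{66}\right)} = \frac{1}{143 + \frac{238459}{49434}} = \frac{1}{\frac{7307521}{49434}} = \frac{49434}{7307521}$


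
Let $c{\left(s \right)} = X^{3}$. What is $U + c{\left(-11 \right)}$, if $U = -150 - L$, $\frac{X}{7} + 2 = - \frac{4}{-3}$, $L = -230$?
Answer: $- \frac{584}{27} \approx -21.63$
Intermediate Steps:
$X = - \frac{14}{3}$ ($X = -14 + 7 \left(- \frac{4}{-3}\right) = -14 + 7 \left(\left(-4\right) \left(- \frac{1}{3}\right)\right) = -14 + 7 \cdot \frac{4}{3} = -14 + \frac{28}{3} = - \frac{14}{3} \approx -4.6667$)
$c{\left(s \right)} = - \frac{2744}{27}$ ($c{\left(s \right)} = \left(- \frac{14}{3}\right)^{3} = - \frac{2744}{27}$)
$U = 80$ ($U = -150 - -230 = -150 + 230 = 80$)
$U + c{\left(-11 \right)} = 80 - \frac{2744}{27} = - \frac{584}{27}$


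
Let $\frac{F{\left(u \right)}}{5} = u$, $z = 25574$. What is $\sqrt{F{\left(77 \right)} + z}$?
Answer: $\sqrt{25959} \approx 161.12$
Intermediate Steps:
$F{\left(u \right)} = 5 u$
$\sqrt{F{\left(77 \right)} + z} = \sqrt{5 \cdot 77 + 25574} = \sqrt{385 + 25574} = \sqrt{25959}$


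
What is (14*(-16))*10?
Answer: -2240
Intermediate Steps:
(14*(-16))*10 = -224*10 = -2240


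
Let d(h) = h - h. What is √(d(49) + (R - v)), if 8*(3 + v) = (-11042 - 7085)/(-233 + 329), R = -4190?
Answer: I*√9592467/48 ≈ 64.524*I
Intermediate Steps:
d(h) = 0
v = -20431/768 (v = -3 + ((-11042 - 7085)/(-233 + 329))/8 = -3 + (-18127/96)/8 = -3 + (-18127*1/96)/8 = -3 + (⅛)*(-18127/96) = -3 - 18127/768 = -20431/768 ≈ -26.603)
√(d(49) + (R - v)) = √(0 + (-4190 - 1*(-20431/768))) = √(0 + (-4190 + 20431/768)) = √(0 - 3197489/768) = √(-3197489/768) = I*√9592467/48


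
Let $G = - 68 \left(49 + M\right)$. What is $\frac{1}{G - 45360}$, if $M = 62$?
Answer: $- \frac{1}{52908} \approx -1.8901 \cdot 10^{-5}$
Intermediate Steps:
$G = -7548$ ($G = - 68 \left(49 + 62\right) = \left(-68\right) 111 = -7548$)
$\frac{1}{G - 45360} = \frac{1}{-7548 - 45360} = \frac{1}{-52908} = - \frac{1}{52908}$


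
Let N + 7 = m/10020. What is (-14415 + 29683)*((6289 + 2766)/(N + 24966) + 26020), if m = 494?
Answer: 49677675186859720/125044837 ≈ 3.9728e+8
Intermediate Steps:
N = -34823/5010 (N = -7 + 494/10020 = -7 + 494*(1/10020) = -7 + 247/5010 = -34823/5010 ≈ -6.9507)
(-14415 + 29683)*((6289 + 2766)/(N + 24966) + 26020) = (-14415 + 29683)*((6289 + 2766)/(-34823/5010 + 24966) + 26020) = 15268*(9055/(125044837/5010) + 26020) = 15268*(9055*(5010/125044837) + 26020) = 15268*(45365550/125044837 + 26020) = 15268*(3253712024290/125044837) = 49677675186859720/125044837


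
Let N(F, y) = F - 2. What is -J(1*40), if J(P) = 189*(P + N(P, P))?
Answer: -14742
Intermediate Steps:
N(F, y) = -2 + F
J(P) = -378 + 378*P (J(P) = 189*(P + (-2 + P)) = 189*(-2 + 2*P) = -378 + 378*P)
-J(1*40) = -(-378 + 378*(1*40)) = -(-378 + 378*40) = -(-378 + 15120) = -1*14742 = -14742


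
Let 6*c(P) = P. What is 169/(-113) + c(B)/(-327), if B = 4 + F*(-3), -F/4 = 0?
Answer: -166015/110853 ≈ -1.4976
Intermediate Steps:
F = 0 (F = -4*0 = 0)
B = 4 (B = 4 + 0*(-3) = 4 + 0 = 4)
c(P) = P/6
169/(-113) + c(B)/(-327) = 169/(-113) + ((⅙)*4)/(-327) = 169*(-1/113) + (⅔)*(-1/327) = -169/113 - 2/981 = -166015/110853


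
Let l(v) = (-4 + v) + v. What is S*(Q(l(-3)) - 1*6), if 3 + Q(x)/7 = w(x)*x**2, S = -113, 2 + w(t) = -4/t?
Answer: 129611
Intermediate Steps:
w(t) = -2 - 4/t
l(v) = -4 + 2*v
Q(x) = -21 + 7*x**2*(-2 - 4/x) (Q(x) = -21 + 7*((-2 - 4/x)*x**2) = -21 + 7*(x**2*(-2 - 4/x)) = -21 + 7*x**2*(-2 - 4/x))
S*(Q(l(-3)) - 1*6) = -113*((-21 - 14*(-4 + 2*(-3))*(2 + (-4 + 2*(-3)))) - 1*6) = -113*((-21 - 14*(-4 - 6)*(2 + (-4 - 6))) - 6) = -113*((-21 - 14*(-10)*(2 - 10)) - 6) = -113*((-21 - 14*(-10)*(-8)) - 6) = -113*((-21 - 1120) - 6) = -113*(-1141 - 6) = -113*(-1147) = 129611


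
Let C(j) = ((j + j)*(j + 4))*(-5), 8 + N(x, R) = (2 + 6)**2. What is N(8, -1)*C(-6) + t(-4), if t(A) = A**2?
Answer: -6704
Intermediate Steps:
N(x, R) = 56 (N(x, R) = -8 + (2 + 6)**2 = -8 + 8**2 = -8 + 64 = 56)
C(j) = -10*j*(4 + j) (C(j) = ((2*j)*(4 + j))*(-5) = (2*j*(4 + j))*(-5) = -10*j*(4 + j))
N(8, -1)*C(-6) + t(-4) = 56*(-10*(-6)*(4 - 6)) + (-4)**2 = 56*(-10*(-6)*(-2)) + 16 = 56*(-120) + 16 = -6720 + 16 = -6704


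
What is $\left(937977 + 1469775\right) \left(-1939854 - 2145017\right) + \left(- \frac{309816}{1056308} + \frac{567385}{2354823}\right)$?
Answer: $- \frac{6116161505027552675105029}{621854593371} \approx -9.8354 \cdot 10^{12}$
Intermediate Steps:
$\left(937977 + 1469775\right) \left(-1939854 - 2145017\right) + \left(- \frac{309816}{1056308} + \frac{567385}{2354823}\right) = 2407752 \left(-4084871\right) + \left(\left(-309816\right) \frac{1}{1056308} + 567385 \cdot \frac{1}{2354823}\right) = -9835356319992 + \left(- \frac{77454}{264077} + \frac{567385}{2354823}\right) = -9835356319992 - \frac{32557131997}{621854593371} = - \frac{6116161505027552675105029}{621854593371}$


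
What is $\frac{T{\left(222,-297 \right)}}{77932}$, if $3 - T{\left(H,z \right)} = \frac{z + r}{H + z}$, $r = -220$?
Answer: $- \frac{73}{1461225} \approx -4.9958 \cdot 10^{-5}$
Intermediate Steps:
$T{\left(H,z \right)} = 3 - \frac{-220 + z}{H + z}$ ($T{\left(H,z \right)} = 3 - \frac{z - 220}{H + z} = 3 - \frac{-220 + z}{H + z}$)
$\frac{T{\left(222,-297 \right)}}{77932} = \frac{\frac{1}{222 - 297} \left(220 + 2 \left(-297\right) + 3 \cdot 222\right)}{77932} = \frac{220 - 594 + 666}{-75} \cdot \frac{1}{77932} = \left(- \frac{1}{75}\right) 292 \cdot \frac{1}{77932} = \left(- \frac{292}{75}\right) \frac{1}{77932} = - \frac{73}{1461225}$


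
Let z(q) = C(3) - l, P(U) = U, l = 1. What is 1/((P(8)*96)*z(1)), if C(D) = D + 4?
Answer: 1/4608 ≈ 0.00021701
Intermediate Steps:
C(D) = 4 + D
z(q) = 6 (z(q) = (4 + 3) - 1*1 = 7 - 1 = 6)
1/((P(8)*96)*z(1)) = 1/((8*96)*6) = 1/(768*6) = 1/4608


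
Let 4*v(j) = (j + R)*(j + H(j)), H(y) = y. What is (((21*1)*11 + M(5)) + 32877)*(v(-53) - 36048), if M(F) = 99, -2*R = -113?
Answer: -4800503541/4 ≈ -1.2001e+9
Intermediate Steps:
R = 113/2 (R = -½*(-113) = 113/2 ≈ 56.500)
v(j) = j*(113/2 + j)/2 (v(j) = ((j + 113/2)*(j + j))/4 = ((113/2 + j)*(2*j))/4 = (2*j*(113/2 + j))/4 = j*(113/2 + j)/2)
(((21*1)*11 + M(5)) + 32877)*(v(-53) - 36048) = (((21*1)*11 + 99) + 32877)*((¼)*(-53)*(113 + 2*(-53)) - 36048) = ((21*11 + 99) + 32877)*((¼)*(-53)*(113 - 106) - 36048) = ((231 + 99) + 32877)*((¼)*(-53)*7 - 36048) = (330 + 32877)*(-371/4 - 36048) = 33207*(-144563/4) = -4800503541/4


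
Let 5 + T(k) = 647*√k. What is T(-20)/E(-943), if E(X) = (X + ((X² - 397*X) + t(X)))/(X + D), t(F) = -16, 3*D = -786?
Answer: 6025/1262661 - 1559270*I*√5/1262661 ≈ 0.0047717 - 2.7613*I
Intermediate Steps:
D = -262 (D = (⅓)*(-786) = -262)
T(k) = -5 + 647*√k
E(X) = (-16 + X² - 396*X)/(-262 + X) (E(X) = (X + ((X² - 397*X) - 16))/(X - 262) = (X + (-16 + X² - 397*X))/(-262 + X) = (-16 + X² - 396*X)/(-262 + X))
T(-20)/E(-943) = (-5 + 647*√(-20))/(((-16 + (-943)² - 396*(-943))/(-262 - 943))) = (-5 + 647*(2*I*√5))/(((-16 + 889249 + 373428)/(-1205))) = (-5 + 1294*I*√5)/((-1/1205*1262661)) = (-5 + 1294*I*√5)/(-1262661/1205) = (-5 + 1294*I*√5)*(-1205/1262661) = 6025/1262661 - 1559270*I*√5/1262661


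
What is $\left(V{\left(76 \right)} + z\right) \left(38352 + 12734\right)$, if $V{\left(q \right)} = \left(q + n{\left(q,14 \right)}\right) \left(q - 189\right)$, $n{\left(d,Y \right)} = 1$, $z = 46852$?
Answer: $1948981986$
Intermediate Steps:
$V{\left(q \right)} = \left(1 + q\right) \left(-189 + q\right)$ ($V{\left(q \right)} = \left(q + 1\right) \left(q - 189\right) = \left(1 + q\right) \left(-189 + q\right)$)
$\left(V{\left(76 \right)} + z\right) \left(38352 + 12734\right) = \left(\left(-189 + 76^{2} - 14288\right) + 46852\right) \left(38352 + 12734\right) = \left(\left(-189 + 5776 - 14288\right) + 46852\right) 51086 = \left(-8701 + 46852\right) 51086 = 38151 \cdot 51086 = 1948981986$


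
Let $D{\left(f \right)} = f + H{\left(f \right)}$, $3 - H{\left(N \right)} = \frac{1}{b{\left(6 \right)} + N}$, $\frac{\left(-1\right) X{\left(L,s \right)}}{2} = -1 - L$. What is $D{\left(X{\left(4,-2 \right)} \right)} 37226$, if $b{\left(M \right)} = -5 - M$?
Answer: $521164$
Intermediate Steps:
$X{\left(L,s \right)} = 2 + 2 L$ ($X{\left(L,s \right)} = - 2 \left(-1 - L\right) = 2 + 2 L$)
$H{\left(N \right)} = 3 - \frac{1}{-11 + N}$ ($H{\left(N \right)} = 3 - \frac{1}{\left(-5 - 6\right) + N} = 3 - \frac{1}{-11 + N}$)
$D{\left(f \right)} = f + \frac{-34 + 3 f}{-11 + f}$
$D{\left(X{\left(4,-2 \right)} \right)} 37226 = \frac{-34 + \left(2 + 2 \cdot 4\right)^{2} - 8 \left(2 + 2 \cdot 4\right)}{-11 + \left(2 + 2 \cdot 4\right)} 37226 = \frac{-34 + \left(2 + 8\right)^{2} - 8 \left(2 + 8\right)}{-11 + \left(2 + 8\right)} 37226 = \frac{-34 + 10^{2} - 80}{-11 + 10} \cdot 37226 = \frac{-34 + 100 - 80}{-1} \cdot 37226 = \left(-1\right) \left(-14\right) 37226 = 14 \cdot 37226 = 521164$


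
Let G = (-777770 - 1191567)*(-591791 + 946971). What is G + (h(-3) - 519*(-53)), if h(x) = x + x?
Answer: -699469088159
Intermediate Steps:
h(x) = 2*x
G = -699469115660 (G = -1969337*355180 = -699469115660)
G + (h(-3) - 519*(-53)) = -699469115660 + (2*(-3) - 519*(-53)) = -699469115660 + (-6 + 27507) = -699469115660 + 27501 = -699469088159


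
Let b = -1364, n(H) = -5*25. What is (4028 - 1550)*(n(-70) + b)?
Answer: -3689742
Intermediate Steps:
n(H) = -125
(4028 - 1550)*(n(-70) + b) = (4028 - 1550)*(-125 - 1364) = 2478*(-1489) = -3689742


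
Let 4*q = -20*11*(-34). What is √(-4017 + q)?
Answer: I*√2147 ≈ 46.336*I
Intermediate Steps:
q = 1870 (q = (-20*11*(-34))/4 = (-220*(-34))/4 = (¼)*7480 = 1870)
√(-4017 + q) = √(-4017 + 1870) = √(-2147) = I*√2147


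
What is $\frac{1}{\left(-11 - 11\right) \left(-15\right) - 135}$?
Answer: $\frac{1}{195} \approx 0.0051282$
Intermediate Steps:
$\frac{1}{\left(-11 - 11\right) \left(-15\right) - 135} = \frac{1}{\left(-22\right) \left(-15\right) - 135} = \frac{1}{330 - 135} = \frac{1}{195}$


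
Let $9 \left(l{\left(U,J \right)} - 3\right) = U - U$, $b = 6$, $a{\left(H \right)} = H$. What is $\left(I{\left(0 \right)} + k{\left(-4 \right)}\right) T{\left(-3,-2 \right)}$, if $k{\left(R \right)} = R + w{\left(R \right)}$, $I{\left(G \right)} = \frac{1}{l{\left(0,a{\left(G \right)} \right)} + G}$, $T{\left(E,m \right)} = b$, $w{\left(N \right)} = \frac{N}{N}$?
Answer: $-16$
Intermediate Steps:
$w{\left(N \right)} = 1$
$T{\left(E,m \right)} = 6$
$l{\left(U,J \right)} = 3$ ($l{\left(U,J \right)} = 3 + \frac{U - U}{9} = 3 + \frac{1}{9} \cdot 0 = 3 + 0 = 3$)
$I{\left(G \right)} = \frac{1}{3 + G}$
$k{\left(R \right)} = 1 + R$ ($k{\left(R \right)} = R + 1 = 1 + R$)
$\left(I{\left(0 \right)} + k{\left(-4 \right)}\right) T{\left(-3,-2 \right)} = \left(\frac{1}{3 + 0} + \left(1 - 4\right)\right) 6 = \left(\frac{1}{3} - 3\right) 6 = \left(- \frac{8}{3}\right) 6 = -16$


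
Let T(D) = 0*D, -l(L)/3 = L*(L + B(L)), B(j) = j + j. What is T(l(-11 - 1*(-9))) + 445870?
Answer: 445870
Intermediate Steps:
B(j) = 2*j
l(L) = -9*L² (l(L) = -3*L*(L + 2*L) = -3*L*3*L = -9*L²)
T(D) = 0
T(l(-11 - 1*(-9))) + 445870 = 0 + 445870 = 445870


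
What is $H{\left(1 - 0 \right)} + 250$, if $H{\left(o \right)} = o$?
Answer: $251$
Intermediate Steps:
$H{\left(1 - 0 \right)} + 250 = \left(1 - 0\right) + 250 = \left(1 + 0\right) + 250 = 1 + 250 = 251$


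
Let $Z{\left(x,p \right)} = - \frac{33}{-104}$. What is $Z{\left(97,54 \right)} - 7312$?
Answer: $- \frac{760415}{104} \approx -7311.7$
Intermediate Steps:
$Z{\left(x,p \right)} = \frac{33}{104}$ ($Z{\left(x,p \right)} = \left(-33\right) \left(- \frac{1}{104}\right) = \frac{33}{104}$)
$Z{\left(97,54 \right)} - 7312 = \frac{33}{104} - 7312 = - \frac{760415}{104}$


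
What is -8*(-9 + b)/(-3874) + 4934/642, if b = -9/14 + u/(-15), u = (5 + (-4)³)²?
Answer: 156387839/21762195 ≈ 7.1862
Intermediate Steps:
u = 3481 (u = (5 - 64)² = (-59)² = 3481)
b = -48869/210 (b = -9/14 + 3481/(-15) = -9*1/14 + 3481*(-1/15) = -9/14 - 3481/15 = -48869/210 ≈ -232.71)
-8*(-9 + b)/(-3874) + 4934/642 = -8*(-9 - 48869/210)/(-3874) + 4934/642 = -8*(-50759/210)*(-1/3874) + 4934*(1/642) = (203036/105)*(-1/3874) + 2467/321 = -101518/203385 + 2467/321 = 156387839/21762195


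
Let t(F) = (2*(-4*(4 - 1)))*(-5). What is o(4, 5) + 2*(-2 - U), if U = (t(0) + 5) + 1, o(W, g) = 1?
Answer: -255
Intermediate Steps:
t(F) = 120 (t(F) = (2*(-4*3))*(-5) = (2*(-12))*(-5) = -24*(-5) = 120)
U = 126 (U = (120 + 5) + 1 = 125 + 1 = 126)
o(4, 5) + 2*(-2 - U) = 1 + 2*(-2 - 1*126) = 1 + 2*(-2 - 126) = 1 + 2*(-128) = 1 - 256 = -255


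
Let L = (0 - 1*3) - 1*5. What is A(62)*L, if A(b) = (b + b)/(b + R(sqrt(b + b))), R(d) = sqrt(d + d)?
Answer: -238328/14895 - 248*sqrt(31)/14895 + 8*31**(3/4)/14895 + 7688*31**(1/4)/14895 ≈ -14.868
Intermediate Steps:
R(d) = sqrt(2)*sqrt(d) (R(d) = sqrt(2*d) = sqrt(2)*sqrt(d))
A(b) = 2*b/(b + 2**(3/4)*b**(1/4)) (A(b) = (b + b)/(b + sqrt(2)*sqrt(sqrt(b + b))) = (2*b)/(b + sqrt(2)*sqrt(sqrt(2*b))) = (2*b)/(b + sqrt(2)*sqrt(sqrt(2)*sqrt(b))) = (2*b)/(b + sqrt(2)*(2**(1/4)*b**(1/4))) = (2*b)/(b + 2**(3/4)*b**(1/4)) = 2*b/(b + 2**(3/4)*b**(1/4)))
L = -8 (L = (0 - 3) - 5 = -3 - 5 = -8)
A(62)*L = (2*62/(62 + 2**(3/4)*62**(1/4)))*(-8) = (2*62/(62 + 2*31**(1/4)))*(-8) = (124/(62 + 2*31**(1/4)))*(-8) = -992/(62 + 2*31**(1/4))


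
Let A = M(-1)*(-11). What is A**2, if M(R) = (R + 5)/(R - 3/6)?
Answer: 7744/9 ≈ 860.44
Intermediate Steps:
M(R) = (5 + R)/(-1/2 + R) (M(R) = (5 + R)/(R - 3*1/6) = (5 + R)/(R - 1/2) = (5 + R)/(-1/2 + R))
A = 88/3 (A = (2*(5 - 1)/(-1 + 2*(-1)))*(-11) = (2*4/(-1 - 2))*(-11) = (2*4/(-3))*(-11) = (2*(-1/3)*4)*(-11) = -8/3*(-11) = 88/3 ≈ 29.333)
A**2 = (88/3)**2 = 7744/9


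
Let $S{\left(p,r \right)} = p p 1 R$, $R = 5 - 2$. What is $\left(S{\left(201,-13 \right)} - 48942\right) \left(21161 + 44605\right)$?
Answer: $4752316926$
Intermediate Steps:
$R = 3$
$S{\left(p,r \right)} = 3 p^{2}$ ($S{\left(p,r \right)} = p p 1 \cdot 3 = p^{2} \cdot 1 \cdot 3 = p^{2} \cdot 3 = 3 p^{2}$)
$\left(S{\left(201,-13 \right)} - 48942\right) \left(21161 + 44605\right) = \left(3 \cdot 201^{2} - 48942\right) \left(21161 + 44605\right) = \left(3 \cdot 40401 - 48942\right) 65766 = \left(121203 - 48942\right) 65766 = 72261 \cdot 65766 = 4752316926$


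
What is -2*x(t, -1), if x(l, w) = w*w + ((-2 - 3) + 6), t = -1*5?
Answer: -4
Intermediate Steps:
t = -5
x(l, w) = 1 + w**2 (x(l, w) = w**2 + (-5 + 6) = w**2 + 1 = 1 + w**2)
-2*x(t, -1) = -2*(1 + (-1)**2) = -2*(1 + 1) = -2*2 = -4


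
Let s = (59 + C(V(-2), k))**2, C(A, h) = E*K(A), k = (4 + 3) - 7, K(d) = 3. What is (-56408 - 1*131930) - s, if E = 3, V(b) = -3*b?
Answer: -192962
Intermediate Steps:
k = 0 (k = 7 - 7 = 0)
C(A, h) = 9 (C(A, h) = 3*3 = 9)
s = 4624 (s = (59 + 9)**2 = 68**2 = 4624)
(-56408 - 1*131930) - s = (-56408 - 1*131930) - 1*4624 = (-56408 - 131930) - 4624 = -188338 - 4624 = -192962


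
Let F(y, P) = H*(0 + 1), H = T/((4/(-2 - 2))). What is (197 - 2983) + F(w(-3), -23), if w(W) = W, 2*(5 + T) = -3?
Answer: -5559/2 ≈ -2779.5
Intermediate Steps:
T = -13/2 (T = -5 + (1/2)*(-3) = -5 - 3/2 = -13/2 ≈ -6.5000)
H = 13/2 (H = -13/(2*(4/(-2 - 2))) = -13/(2*(4/(-4))) = -13/(2*(4*(-1/4))) = -13/2/(-1) = -13/2*(-1) = 13/2 ≈ 6.5000)
F(y, P) = 13/2 (F(y, P) = 13*(0 + 1)/2 = (13/2)*1 = 13/2)
(197 - 2983) + F(w(-3), -23) = (197 - 2983) + 13/2 = -2786 + 13/2 = -5559/2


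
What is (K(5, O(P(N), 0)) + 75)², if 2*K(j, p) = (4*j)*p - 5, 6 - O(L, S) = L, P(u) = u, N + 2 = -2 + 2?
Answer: 93025/4 ≈ 23256.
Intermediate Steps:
N = -2 (N = -2 + (-2 + 2) = -2 + 0 = -2)
O(L, S) = 6 - L
K(j, p) = -5/2 + 2*j*p (K(j, p) = ((4*j)*p - 5)/2 = (4*j*p - 5)/2 = (-5 + 4*j*p)/2 = -5/2 + 2*j*p)
(K(5, O(P(N), 0)) + 75)² = ((-5/2 + 2*5*(6 - 1*(-2))) + 75)² = ((-5/2 + 2*5*(6 + 2)) + 75)² = ((-5/2 + 2*5*8) + 75)² = ((-5/2 + 80) + 75)² = (155/2 + 75)² = (305/2)² = 93025/4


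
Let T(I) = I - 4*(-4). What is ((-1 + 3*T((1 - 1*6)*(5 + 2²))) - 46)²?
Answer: 17956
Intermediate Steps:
T(I) = 16 + I (T(I) = I + 16 = 16 + I)
((-1 + 3*T((1 - 1*6)*(5 + 2²))) - 46)² = ((-1 + 3*(16 + (1 - 1*6)*(5 + 2²))) - 46)² = ((-1 + 3*(16 + (1 - 6)*(5 + 4))) - 46)² = ((-1 + 3*(16 - 5*9)) - 46)² = ((-1 + 3*(16 - 45)) - 46)² = ((-1 + 3*(-29)) - 46)² = ((-1 - 87) - 46)² = (-88 - 46)² = (-134)² = 17956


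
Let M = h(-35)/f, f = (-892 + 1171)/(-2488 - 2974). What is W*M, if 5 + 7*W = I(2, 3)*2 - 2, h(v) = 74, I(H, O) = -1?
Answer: 404188/217 ≈ 1862.6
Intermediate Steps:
f = -279/5462 (f = 279/(-5462) = 279*(-1/5462) = -279/5462 ≈ -0.051080)
M = -404188/279 (M = 74/(-279/5462) = 74*(-5462/279) = -404188/279 ≈ -1448.7)
W = -9/7 (W = -5/7 + (-1*2 - 2)/7 = -5/7 + (-2 - 2)/7 = -5/7 + (⅐)*(-4) = -5/7 - 4/7 = -9/7 ≈ -1.2857)
W*M = -9/7*(-404188/279) = 404188/217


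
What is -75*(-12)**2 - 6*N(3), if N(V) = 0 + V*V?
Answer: -10854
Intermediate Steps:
N(V) = V**2 (N(V) = 0 + V**2 = V**2)
-75*(-12)**2 - 6*N(3) = -75*(-12)**2 - 6*3**2 = -75*144 - 6*9 = -10800 - 54 = -10854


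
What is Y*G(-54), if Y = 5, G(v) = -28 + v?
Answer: -410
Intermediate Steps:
Y*G(-54) = 5*(-28 - 54) = 5*(-82) = -410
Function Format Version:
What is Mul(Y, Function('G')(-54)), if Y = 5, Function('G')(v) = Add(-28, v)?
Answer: -410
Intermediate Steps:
Mul(Y, Function('G')(-54)) = Mul(5, Add(-28, -54)) = Mul(5, -82) = -410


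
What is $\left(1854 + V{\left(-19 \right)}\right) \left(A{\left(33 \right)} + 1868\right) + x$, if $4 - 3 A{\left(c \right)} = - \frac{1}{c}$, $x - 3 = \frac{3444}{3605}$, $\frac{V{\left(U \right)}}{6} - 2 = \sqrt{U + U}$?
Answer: $\frac{59281938671}{16995} + \frac{370130 i \sqrt{38}}{33} \approx 3.4882 \cdot 10^{6} + 69141.0 i$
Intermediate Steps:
$V{\left(U \right)} = 12 + 6 \sqrt{2} \sqrt{U}$ ($V{\left(U \right)} = 12 + 6 \sqrt{U + U} = 12 + 6 \sqrt{2 U} = 12 + 6 \sqrt{2} \sqrt{U}$)
$x = \frac{2037}{515}$ ($x = 3 + \frac{3444}{3605} = 3 + 3444 \cdot \frac{1}{3605} = 3 + \frac{492}{515} = \frac{2037}{515} \approx 3.9553$)
$A{\left(c \right)} = \frac{4}{3} + \frac{1}{3 c}$ ($A{\left(c \right)} = \frac{4}{3} - \frac{\left(-1\right) \frac{1}{c}}{3} = \frac{4}{3} + \frac{1}{3 c}$)
$\left(1854 + V{\left(-19 \right)}\right) \left(A{\left(33 \right)} + 1868\right) + x = \left(1854 + \left(12 + 6 \sqrt{2} \sqrt{-19}\right)\right) \left(\frac{1 + 4 \cdot 33}{3 \cdot 33} + 1868\right) + \frac{2037}{515} = \left(1854 + \left(12 + 6 \sqrt{2} i \sqrt{19}\right)\right) \left(\frac{1}{3} \cdot \frac{1}{33} \left(1 + 132\right) + 1868\right) + \frac{2037}{515} = \left(1854 + \left(12 + 6 i \sqrt{38}\right)\right) \left(\frac{1}{3} \cdot \frac{1}{33} \cdot 133 + 1868\right) + \frac{2037}{515} = \left(1866 + 6 i \sqrt{38}\right) \left(\frac{133}{99} + 1868\right) + \frac{2037}{515} = \left(1866 + 6 i \sqrt{38}\right) \frac{185065}{99} + \frac{2037}{515} = \left(\frac{115110430}{33} + \frac{370130 i \sqrt{38}}{33}\right) + \frac{2037}{515} = \frac{59281938671}{16995} + \frac{370130 i \sqrt{38}}{33}$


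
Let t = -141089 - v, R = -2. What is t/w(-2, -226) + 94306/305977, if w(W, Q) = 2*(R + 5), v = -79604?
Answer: -6270810003/611954 ≈ -10247.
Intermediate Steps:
t = -61485 (t = -141089 - 1*(-79604) = -141089 + 79604 = -61485)
w(W, Q) = 6 (w(W, Q) = 2*(-2 + 5) = 2*3 = 6)
t/w(-2, -226) + 94306/305977 = -61485/6 + 94306/305977 = -61485*⅙ + 94306*(1/305977) = -20495/2 + 94306/305977 = -6270810003/611954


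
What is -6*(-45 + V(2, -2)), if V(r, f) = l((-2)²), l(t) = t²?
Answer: 174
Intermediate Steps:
V(r, f) = 16 (V(r, f) = ((-2)²)² = 4² = 16)
-6*(-45 + V(2, -2)) = -6*(-45 + 16) = -6*(-29) = 174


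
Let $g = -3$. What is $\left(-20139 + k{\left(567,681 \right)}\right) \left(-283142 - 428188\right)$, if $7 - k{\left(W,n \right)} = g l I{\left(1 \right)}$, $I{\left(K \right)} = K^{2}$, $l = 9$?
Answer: $14301289650$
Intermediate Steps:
$k{\left(W,n \right)} = 34$ ($k{\left(W,n \right)} = 7 - \left(-3\right) 9 \cdot 1^{2} = 7 - \left(-27\right) 1 = 7 - -27 = 7 + 27 = 34$)
$\left(-20139 + k{\left(567,681 \right)}\right) \left(-283142 - 428188\right) = \left(-20139 + 34\right) \left(-283142 - 428188\right) = \left(-20105\right) \left(-711330\right) = 14301289650$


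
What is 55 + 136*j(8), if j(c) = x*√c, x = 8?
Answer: 55 + 2176*√2 ≈ 3132.3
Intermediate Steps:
j(c) = 8*√c
55 + 136*j(8) = 55 + 136*(8*√8) = 55 + 136*(8*(2*√2)) = 55 + 136*(16*√2) = 55 + 2176*√2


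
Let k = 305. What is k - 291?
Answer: 14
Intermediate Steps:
k - 291 = 305 - 291 = 14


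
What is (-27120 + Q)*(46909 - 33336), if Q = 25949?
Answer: -15893983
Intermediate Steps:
(-27120 + Q)*(46909 - 33336) = (-27120 + 25949)*(46909 - 33336) = -1171*13573 = -15893983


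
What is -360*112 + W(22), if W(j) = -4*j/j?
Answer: -40324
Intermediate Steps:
W(j) = -4 (W(j) = -4*1 = -4)
-360*112 + W(22) = -360*112 - 4 = -40320 - 4 = -40324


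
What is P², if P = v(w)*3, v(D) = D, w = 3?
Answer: 81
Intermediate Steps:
P = 9 (P = 3*3 = 9)
P² = 9² = 81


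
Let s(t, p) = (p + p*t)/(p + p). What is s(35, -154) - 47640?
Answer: -47622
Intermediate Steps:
s(t, p) = (p + p*t)/(2*p) (s(t, p) = (p + p*t)/((2*p)) = (p + p*t)*(1/(2*p)) = (p + p*t)/(2*p))
s(35, -154) - 47640 = (1/2 + (1/2)*35) - 47640 = (1/2 + 35/2) - 47640 = 18 - 47640 = -47622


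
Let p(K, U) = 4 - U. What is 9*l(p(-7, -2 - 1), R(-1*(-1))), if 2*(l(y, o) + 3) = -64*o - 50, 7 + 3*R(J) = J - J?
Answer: 420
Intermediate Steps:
R(J) = -7/3 (R(J) = -7/3 + (J - J)/3 = -7/3 + (⅓)*0 = -7/3 + 0 = -7/3)
l(y, o) = -28 - 32*o (l(y, o) = -3 + (-64*o - 50)/2 = -3 + (-50 - 64*o)/2 = -3 + (-25 - 32*o) = -28 - 32*o)
9*l(p(-7, -2 - 1), R(-1*(-1))) = 9*(-28 - 32*(-7/3)) = 9*(-28 + 224/3) = 9*(140/3) = 420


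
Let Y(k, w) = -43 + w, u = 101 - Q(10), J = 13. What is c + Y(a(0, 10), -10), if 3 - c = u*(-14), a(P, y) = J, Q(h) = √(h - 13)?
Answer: 1364 - 14*I*√3 ≈ 1364.0 - 24.249*I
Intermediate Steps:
Q(h) = √(-13 + h)
a(P, y) = 13
u = 101 - I*√3 (u = 101 - √(-13 + 10) = 101 - √(-3) = 101 - I*√3 ≈ 101.0 - 1.732*I)
c = 1417 - 14*I*√3 (c = 3 - (101 - I*√3)*(-14) = 3 - (-1414 + 14*I*√3) = 3 + (1414 - 14*I*√3) = 1417 - 14*I*√3 ≈ 1417.0 - 24.249*I)
c + Y(a(0, 10), -10) = (1417 - 14*I*√3) + (-43 - 10) = (1417 - 14*I*√3) - 53 = 1364 - 14*I*√3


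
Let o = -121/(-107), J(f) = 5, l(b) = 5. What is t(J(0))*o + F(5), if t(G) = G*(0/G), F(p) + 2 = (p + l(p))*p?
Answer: 48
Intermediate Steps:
F(p) = -2 + p*(5 + p) (F(p) = -2 + (p + 5)*p = -2 + (5 + p)*p = -2 + p*(5 + p))
t(G) = 0 (t(G) = G*0 = 0)
o = 121/107 (o = -121*(-1/107) = 121/107 ≈ 1.1308)
t(J(0))*o + F(5) = 0*(121/107) + (-2 + 5**2 + 5*5) = 0 + (-2 + 25 + 25) = 0 + 48 = 48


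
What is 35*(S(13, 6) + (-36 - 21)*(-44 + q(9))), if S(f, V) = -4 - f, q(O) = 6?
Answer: 75215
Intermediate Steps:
35*(S(13, 6) + (-36 - 21)*(-44 + q(9))) = 35*((-4 - 1*13) + (-36 - 21)*(-44 + 6)) = 35*((-4 - 13) - 57*(-38)) = 35*(-17 + 2166) = 35*2149 = 75215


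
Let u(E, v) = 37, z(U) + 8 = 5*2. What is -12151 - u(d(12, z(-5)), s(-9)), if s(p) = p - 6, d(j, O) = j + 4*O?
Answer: -12188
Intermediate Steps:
z(U) = 2 (z(U) = -8 + 5*2 = -8 + 10 = 2)
s(p) = -6 + p
-12151 - u(d(12, z(-5)), s(-9)) = -12151 - 1*37 = -12151 - 37 = -12188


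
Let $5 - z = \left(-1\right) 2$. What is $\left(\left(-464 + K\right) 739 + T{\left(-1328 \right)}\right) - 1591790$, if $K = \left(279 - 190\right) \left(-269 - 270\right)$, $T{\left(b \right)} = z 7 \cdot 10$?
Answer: $-37384765$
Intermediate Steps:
$z = 7$ ($z = 5 - \left(-1\right) 2 = 5 - -2 = 5 + 2 = 7$)
$T{\left(b \right)} = 490$ ($T{\left(b \right)} = 7 \cdot 7 \cdot 10 = 49 \cdot 10 = 490$)
$K = -47971$ ($K = 89 \left(-539\right) = -47971$)
$\left(\left(-464 + K\right) 739 + T{\left(-1328 \right)}\right) - 1591790 = \left(\left(-464 - 47971\right) 739 + 490\right) - 1591790 = \left(\left(-48435\right) 739 + 490\right) - 1591790 = \left(-35793465 + 490\right) - 1591790 = -35792975 - 1591790 = -37384765$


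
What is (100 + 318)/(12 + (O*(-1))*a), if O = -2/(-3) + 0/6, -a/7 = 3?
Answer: 209/13 ≈ 16.077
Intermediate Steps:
a = -21 (a = -7*3 = -21)
O = 2/3 (O = -2*(-1/3) + 0*(1/6) = 2/3 + 0 = 2/3 ≈ 0.66667)
(100 + 318)/(12 + (O*(-1))*a) = (100 + 318)/(12 + ((2/3)*(-1))*(-21)) = 418/(12 - 2/3*(-21)) = 418/(12 + 14) = 418/26 = 418*(1/26) = 209/13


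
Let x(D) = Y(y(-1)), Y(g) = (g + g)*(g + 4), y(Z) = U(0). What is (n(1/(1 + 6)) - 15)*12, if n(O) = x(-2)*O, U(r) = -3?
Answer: -1332/7 ≈ -190.29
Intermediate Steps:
y(Z) = -3
Y(g) = 2*g*(4 + g) (Y(g) = (2*g)*(4 + g) = 2*g*(4 + g))
x(D) = -6 (x(D) = 2*(-3)*(4 - 3) = 2*(-3)*1 = -6)
n(O) = -6*O
(n(1/(1 + 6)) - 15)*12 = (-6/(1 + 6) - 15)*12 = (-6/7 - 15)*12 = -111/7*12 = -1332/7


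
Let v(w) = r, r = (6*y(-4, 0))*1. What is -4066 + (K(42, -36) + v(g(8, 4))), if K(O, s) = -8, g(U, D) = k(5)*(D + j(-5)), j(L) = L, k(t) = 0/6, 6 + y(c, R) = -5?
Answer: -4140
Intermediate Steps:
y(c, R) = -11 (y(c, R) = -6 - 5 = -11)
k(t) = 0 (k(t) = 0*(⅙) = 0)
g(U, D) = 0 (g(U, D) = 0*(D - 5) = 0*(-5 + D) = 0)
r = -66 (r = (6*(-11))*1 = -66*1 = -66)
v(w) = -66
-4066 + (K(42, -36) + v(g(8, 4))) = -4066 + (-8 - 66) = -4066 - 74 = -4140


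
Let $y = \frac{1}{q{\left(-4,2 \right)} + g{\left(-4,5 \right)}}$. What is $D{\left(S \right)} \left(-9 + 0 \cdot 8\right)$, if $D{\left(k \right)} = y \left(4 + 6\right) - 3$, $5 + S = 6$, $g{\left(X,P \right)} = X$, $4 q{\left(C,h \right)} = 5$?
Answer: $\frac{657}{11} \approx 59.727$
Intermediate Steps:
$q{\left(C,h \right)} = \frac{5}{4}$ ($q{\left(C,h \right)} = \frac{1}{4} \cdot 5 = \frac{5}{4}$)
$S = 1$ ($S = -5 + 6 = 1$)
$y = - \frac{4}{11}$ ($y = \frac{1}{\frac{5}{4} - 4} = \frac{1}{- \frac{11}{4}} = - \frac{4}{11} \approx -0.36364$)
$D{\left(k \right)} = - \frac{73}{11}$ ($D{\left(k \right)} = - \frac{4 \left(4 + 6\right)}{11} - 3 = \left(- \frac{4}{11}\right) 10 - 3 = - \frac{40}{11} - 3 = - \frac{73}{11}$)
$D{\left(S \right)} \left(-9 + 0 \cdot 8\right) = - \frac{73 \left(-9 + 0 \cdot 8\right)}{11} = - \frac{73 \left(-9 + 0\right)}{11} = \left(- \frac{73}{11}\right) \left(-9\right) = \frac{657}{11}$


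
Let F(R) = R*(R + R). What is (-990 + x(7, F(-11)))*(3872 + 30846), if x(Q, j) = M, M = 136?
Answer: -29649172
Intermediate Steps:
F(R) = 2*R² (F(R) = R*(2*R) = 2*R²)
x(Q, j) = 136
(-990 + x(7, F(-11)))*(3872 + 30846) = (-990 + 136)*(3872 + 30846) = -854*34718 = -29649172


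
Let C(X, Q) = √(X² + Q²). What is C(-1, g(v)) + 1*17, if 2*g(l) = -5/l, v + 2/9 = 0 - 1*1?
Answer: 17 + √2509/22 ≈ 19.277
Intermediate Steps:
v = -11/9 (v = -2/9 + (0 - 1*1) = -2/9 + (0 - 1) = -2/9 - 1 = -11/9 ≈ -1.2222)
g(l) = -5/(2*l) (g(l) = (-5/l)/2 = -5/(2*l))
C(X, Q) = √(Q² + X²)
C(-1, g(v)) + 1*17 = √((-5/(2*(-11/9)))² + (-1)²) + 1*17 = √((-5/2*(-9/11))² + 1) + 17 = √((45/22)² + 1) + 17 = √(2025/484 + 1) + 17 = √(2509/484) + 17 = √2509/22 + 17 = 17 + √2509/22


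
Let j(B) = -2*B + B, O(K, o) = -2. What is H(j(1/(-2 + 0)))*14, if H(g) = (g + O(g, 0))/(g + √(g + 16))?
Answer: 42/65 - 42*√66/65 ≈ -4.6032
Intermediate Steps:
j(B) = -B
H(g) = (-2 + g)/(g + √(16 + g)) (H(g) = (g - 2)/(g + √(g + 16)) = (-2 + g)/(g + √(16 + g)))
H(j(1/(-2 + 0)))*14 = ((-2 - 1/(-2 + 0))/(-1/(-2 + 0) + √(16 - 1/(-2 + 0))))*14 = ((-2 - 1/(-2))/(-1/(-2) + √(16 - 1/(-2))))*14 = ((-2 - 1*(-½))/(-1*(-½) + √(16 - 1*(-½))))*14 = ((-2 + ½)/(½ + √(16 + ½)))*14 = (-3/2/(½ + √(33/2)))*14 = (-3/2/(½ + √66/2))*14 = -3/(2*(½ + √66/2))*14 = -21/(½ + √66/2)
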